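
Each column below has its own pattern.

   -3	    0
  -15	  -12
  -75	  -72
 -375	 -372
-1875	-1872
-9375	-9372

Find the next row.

First component: ×5 each step; -3, -15, -75, -375, -1875, -9375 → -46875.
Second component — always 3 more than the first component: 0, -12, -72, -372, -1872, -9372 → -46872.
Combining the parts gives -46875  -46872.

-46875  -46872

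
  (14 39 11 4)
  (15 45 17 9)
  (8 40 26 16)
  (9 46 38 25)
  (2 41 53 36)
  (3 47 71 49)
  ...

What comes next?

(-4 42 92 64)

First entry: 14, 15, 8, 9, 2, 3 → -4 (alternating steps +1, −7, +1, −7, …).
Second entry: 39, 45, 40, 46, 41, 47 → 42 (alternating steps +6, −5, +6, −5, …).
For the third entry, differences are 6, 9, 12, … (increasing by 3 each time): 11, 17, 26, 38, 53, 71 → 92.
Fourth entry goes 4, 9, 16, 25, 36, 49 → 64 (perfect squares: 2², 3², 4², …).
So the next tuple is (-4 42 92 64).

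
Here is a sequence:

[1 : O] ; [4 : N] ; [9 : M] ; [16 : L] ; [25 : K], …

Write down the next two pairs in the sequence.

[36 : J], [49 : I]

For the first part, perfect squares: 1², 2², 3², …: 1, 4, 9, 16, 25 → 36 → 49.
Letter: O, N, M, L, K → J → I (letters move back 1 place in the alphabet).
Putting the parts together: [36 : J] and then [49 : I].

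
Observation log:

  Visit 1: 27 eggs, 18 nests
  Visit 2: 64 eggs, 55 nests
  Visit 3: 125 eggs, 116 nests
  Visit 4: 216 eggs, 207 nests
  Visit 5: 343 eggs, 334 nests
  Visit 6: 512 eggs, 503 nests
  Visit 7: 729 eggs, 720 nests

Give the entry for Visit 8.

Eggs: 27, 64, 125, 216, 343, 512, 729 → 1000 (perfect cubes: 3³, 4³, 5³, …).
Nests — always 9 less than the eggs: 18, 55, 116, 207, 334, 503, 720 → 991.
Combining the parts gives 1000 eggs, 991 nests.

1000 eggs, 991 nests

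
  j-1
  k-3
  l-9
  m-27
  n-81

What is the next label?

Letter: letters move forward 1 place in the alphabet; j, k, l, m, n → o.
Second component — ×3 each step: 1, 3, 9, 27, 81 → 243.
Putting it together: o-243.

o-243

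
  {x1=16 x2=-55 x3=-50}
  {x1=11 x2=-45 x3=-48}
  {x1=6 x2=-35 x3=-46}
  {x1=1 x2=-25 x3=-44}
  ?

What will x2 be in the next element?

X1 — −5 each step: 16, 11, 6, 1 → -4.
X2: -55, -45, -35, -25 → -15 (+10 each step).
X3 goes -50, -48, -46, -44 → -42 (+2 each step).

-15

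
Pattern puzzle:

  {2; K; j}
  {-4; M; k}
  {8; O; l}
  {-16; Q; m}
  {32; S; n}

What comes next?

First slot: ×(-2) each step; 2, -4, 8, -16, 32 → -64.
First letter: letters move forward 2 places in the alphabet, so K, M, O, Q, S → U.
Second letter — letters move forward 1 place in the alphabet: j, k, l, m, n → o.
Combining the parts gives {-64; U; o}.

{-64; U; o}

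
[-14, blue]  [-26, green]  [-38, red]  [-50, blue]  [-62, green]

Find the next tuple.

[-74, red]

First slot: −12 each step; -14, -26, -38, -50, -62 → -74.
Colour: repeats blue → green → red; blue, green, red, blue, green → red.
So the next tuple is [-74, red].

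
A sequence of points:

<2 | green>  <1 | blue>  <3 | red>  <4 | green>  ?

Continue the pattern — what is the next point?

First slot: each term is the sum of the two before it, so 2, 1, 3, 4 → 7.
For the colour, repeats green → blue → red: green, blue, red, green → blue.
Combining the parts gives <7 | blue>.

<7 | blue>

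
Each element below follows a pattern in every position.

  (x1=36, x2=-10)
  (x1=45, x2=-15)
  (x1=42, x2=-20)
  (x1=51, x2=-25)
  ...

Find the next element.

(x1=48, x2=-30)

X1 goes 36, 45, 42, 51 → 48 (alternating steps +9, −3, +9, −3, …).
X2: −5 each step; -10, -15, -20, -25 → -30.
So the next element is (x1=48, x2=-30).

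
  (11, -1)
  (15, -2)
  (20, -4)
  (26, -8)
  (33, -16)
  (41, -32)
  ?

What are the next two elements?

(50, -64), (60, -128)

First component goes 11, 15, 20, 26, 33, 41 → 50 → 60 (differences are 4, 5, 6, … (increasing by 1 each time)).
Second component: -1, -2, -4, -8, -16, -32 → -64 → -128 (×2 each step).
Putting the parts together: (50, -64) and then (60, -128).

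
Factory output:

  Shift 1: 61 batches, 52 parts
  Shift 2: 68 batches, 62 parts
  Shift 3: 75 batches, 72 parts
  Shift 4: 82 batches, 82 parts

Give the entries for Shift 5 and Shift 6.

89 batches, 92 parts; 96 batches, 102 parts

Batches: +7 each step; 61, 68, 75, 82 → 89 → 96.
Parts — +10 each step: 52, 62, 72, 82 → 92 → 102.
So the next two records are 89 batches, 92 parts and 96 batches, 102 parts.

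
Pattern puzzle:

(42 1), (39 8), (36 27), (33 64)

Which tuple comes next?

(30 125)

For the first component, −3 each step: 42, 39, 36, 33 → 30.
Second component: perfect cubes: 1³, 2³, 3³, …; 1, 8, 27, 64 → 125.
Combining the parts gives (30 125).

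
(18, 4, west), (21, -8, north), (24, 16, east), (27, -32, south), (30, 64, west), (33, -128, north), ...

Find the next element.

First value — +3 each step: 18, 21, 24, 27, 30, 33 → 36.
Second value: ×(-2) each step, so 4, -8, 16, -32, 64, -128 → 256.
Direction: repeats west → north → east → south, so west, north, east, south, west, north → east.
Combining the parts gives (36, 256, east).

(36, 256, east)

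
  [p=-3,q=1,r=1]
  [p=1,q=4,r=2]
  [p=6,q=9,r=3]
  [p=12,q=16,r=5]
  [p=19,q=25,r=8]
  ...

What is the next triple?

P: differences are 4, 5, 6, … (increasing by 1 each time), so -3, 1, 6, 12, 19 → 27.
Q: perfect squares: 1², 2², 3², …, so 1, 4, 9, 16, 25 → 36.
R: each term is the sum of the two before it; 1, 2, 3, 5, 8 → 13.
So the next triple is [p=27,q=36,r=13].

[p=27,q=36,r=13]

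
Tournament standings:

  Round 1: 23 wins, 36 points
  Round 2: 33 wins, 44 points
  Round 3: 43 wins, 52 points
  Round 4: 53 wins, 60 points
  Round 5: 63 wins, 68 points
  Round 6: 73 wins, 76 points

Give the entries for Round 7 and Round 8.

83 wins, 84 points; 93 wins, 92 points

Wins: 23, 33, 43, 53, 63, 73 → 83 → 93 (+10 each step).
Points: 36, 44, 52, 60, 68, 76 → 84 → 92 (+8 each step).
So the next two rows are 83 wins, 84 points and 93 wins, 92 points.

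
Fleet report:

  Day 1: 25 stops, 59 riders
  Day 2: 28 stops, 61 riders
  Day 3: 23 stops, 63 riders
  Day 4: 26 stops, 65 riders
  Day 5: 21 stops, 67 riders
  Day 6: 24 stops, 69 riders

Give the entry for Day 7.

19 stops, 71 riders

Stops goes 25, 28, 23, 26, 21, 24 → 19 (alternating steps +3, −5, +3, −5, …).
Riders: +2 each step; 59, 61, 63, 65, 67, 69 → 71.
Combining the parts gives 19 stops, 71 riders.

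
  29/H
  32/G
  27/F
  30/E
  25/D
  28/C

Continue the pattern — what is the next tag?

23/B

First component: alternating steps +3, −5, +3, −5, …; 29, 32, 27, 30, 25, 28 → 23.
Letter: H, G, F, E, D, C → B (letters move back 1 place in the alphabet).
So the next tag is 23/B.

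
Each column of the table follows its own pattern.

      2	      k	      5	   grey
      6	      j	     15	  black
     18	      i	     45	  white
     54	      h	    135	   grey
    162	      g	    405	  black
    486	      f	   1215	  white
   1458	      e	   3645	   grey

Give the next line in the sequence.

First component — ×3 each step: 2, 6, 18, 54, 162, 486, 1458 → 4374.
Letter: letters move back 1 place in the alphabet; k, j, i, h, g, f, e → d.
Third component goes 5, 15, 45, 135, 405, 1215, 3645 → 10935 (×3 each step).
Shade goes grey, black, white, grey, black, white, grey → black (repeats grey → black → white).
Combining the parts gives 4374  d  10935  black.

4374  d  10935  black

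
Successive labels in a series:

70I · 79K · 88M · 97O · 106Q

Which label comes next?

115S

First component — +9 each step: 70, 79, 88, 97, 106 → 115.
Letter — letters move forward 2 places in the alphabet: I, K, M, O, Q → S.
Putting it together: 115S.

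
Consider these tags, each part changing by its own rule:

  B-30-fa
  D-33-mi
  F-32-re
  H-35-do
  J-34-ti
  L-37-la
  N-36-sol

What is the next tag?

P-39-fa

Letter: letters move forward 2 places in the alphabet; B, D, F, H, J, L, N → P.
Second component: 30, 33, 32, 35, 34, 37, 36 → 39 (alternating steps +3, −1, +3, −1, …).
For the note, runs backward through the solfège scale do→ti: fa, mi, re, do, ti, la, sol → fa.
Putting it together: P-39-fa.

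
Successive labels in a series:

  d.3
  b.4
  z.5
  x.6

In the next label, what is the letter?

v

Letter: letters move back 2 places in the alphabet, wrapping A→Z, so d, b, z, x → v.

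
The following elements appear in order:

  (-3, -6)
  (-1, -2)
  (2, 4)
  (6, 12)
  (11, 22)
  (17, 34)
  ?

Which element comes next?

For the first part, differences are 2, 3, 4, … (increasing by 1 each time): -3, -1, 2, 6, 11, 17 → 24.
Second part: -6, -2, 4, 12, 22, 34 → 48 (always 2 × the first part).
So the next element is (24, 48).

(24, 48)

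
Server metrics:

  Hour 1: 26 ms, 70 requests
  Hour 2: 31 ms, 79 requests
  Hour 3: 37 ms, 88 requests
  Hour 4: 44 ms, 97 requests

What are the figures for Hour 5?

Ms — differences are 5, 6, 7, … (increasing by 1 each time): 26, 31, 37, 44 → 52.
Requests: +9 each step, so 70, 79, 88, 97 → 106.
Combining the parts gives 52 ms, 106 requests.

52 ms, 106 requests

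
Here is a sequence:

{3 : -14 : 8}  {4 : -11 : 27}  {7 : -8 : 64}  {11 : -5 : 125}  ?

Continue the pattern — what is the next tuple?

{18 : -2 : 216}

First component — each term is the sum of the two before it: 3, 4, 7, 11 → 18.
Second component goes -14, -11, -8, -5 → -2 (+3 each step).
Third component: perfect cubes: 2³, 3³, 4³, …; 8, 27, 64, 125 → 216.
Putting it together: {18 : -2 : 216}.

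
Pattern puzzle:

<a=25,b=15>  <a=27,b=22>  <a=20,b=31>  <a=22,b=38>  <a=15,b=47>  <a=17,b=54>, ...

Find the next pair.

A: alternating steps +2, −7, +2, −7, …, so 25, 27, 20, 22, 15, 17 → 10.
B: alternating steps +7, +9, +7, +9, …; 15, 22, 31, 38, 47, 54 → 63.
Putting it together: <a=10,b=63>.

<a=10,b=63>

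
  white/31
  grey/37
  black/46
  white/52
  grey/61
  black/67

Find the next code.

white/76

Shade: repeats white → grey → black, so white, grey, black, white, grey, black → white.
For the second component, alternating steps +6, +9, +6, +9, …: 31, 37, 46, 52, 61, 67 → 76.
So the next code is white/76.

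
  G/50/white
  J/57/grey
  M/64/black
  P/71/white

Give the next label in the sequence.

S/78/grey

Letter: G, J, M, P → S (letters move forward 3 places in the alphabet).
Second component: +7 each step; 50, 57, 64, 71 → 78.
For the shade, repeats white → grey → black: white, grey, black, white → grey.
So the next label is S/78/grey.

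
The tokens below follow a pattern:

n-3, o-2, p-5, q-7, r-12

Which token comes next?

s-19

Letter: letters move forward 1 place in the alphabet; n, o, p, q, r → s.
Second component: 3, 2, 5, 7, 12 → 19 (each term is the sum of the two before it).
Combining the parts gives s-19.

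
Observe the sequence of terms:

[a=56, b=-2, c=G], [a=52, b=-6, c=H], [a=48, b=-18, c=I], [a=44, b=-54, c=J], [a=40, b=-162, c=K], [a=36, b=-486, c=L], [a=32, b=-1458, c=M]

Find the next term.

A — −4 each step: 56, 52, 48, 44, 40, 36, 32 → 28.
For the b, ×3 each step: -2, -6, -18, -54, -162, -486, -1458 → -4374.
C: letters move forward 1 place in the alphabet, so G, H, I, J, K, L, M → N.
So the next term is [a=28, b=-4374, c=N].

[a=28, b=-4374, c=N]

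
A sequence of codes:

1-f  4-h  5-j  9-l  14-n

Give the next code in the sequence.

23-p

First component: each term is the sum of the two before it; 1, 4, 5, 9, 14 → 23.
Letter goes f, h, j, l, n → p (letters move forward 2 places in the alphabet).
Combining the parts gives 23-p.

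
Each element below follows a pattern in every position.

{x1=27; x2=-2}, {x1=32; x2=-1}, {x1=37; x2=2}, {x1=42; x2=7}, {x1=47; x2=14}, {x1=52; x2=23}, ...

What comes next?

{x1=57; x2=34}

X1 goes 27, 32, 37, 42, 47, 52 → 57 (+5 each step).
X2 — differences are 1, 3, 5, … (increasing by 2 each time): -2, -1, 2, 7, 14, 23 → 34.
Putting it together: {x1=57; x2=34}.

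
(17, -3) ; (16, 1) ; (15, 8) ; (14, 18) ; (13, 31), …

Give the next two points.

(12, 47), (11, 66)

First part: −1 each step, so 17, 16, 15, 14, 13 → 12 → 11.
Second part goes -3, 1, 8, 18, 31 → 47 → 66 (differences are 4, 7, 10, … (increasing by 3 each time)).
Putting the parts together: (12, 47) and then (11, 66).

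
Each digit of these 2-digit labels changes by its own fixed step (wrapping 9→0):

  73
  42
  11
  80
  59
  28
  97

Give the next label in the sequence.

66

First digit goes 7, 4, 1, 8, 5, 2, 9 → 6 (−3 each step, mod 10).
Second digit goes 3, 2, 1, 0, 9, 8, 7 → 6 (−1 each step, mod 10).
So the next label is 66.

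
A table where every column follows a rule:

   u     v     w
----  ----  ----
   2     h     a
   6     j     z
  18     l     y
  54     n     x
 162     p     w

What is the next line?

486  r  v

Column u — ×3 each step: 2, 6, 18, 54, 162 → 486.
For the column v, letters move forward 2 places in the alphabet: h, j, l, n, p → r.
For the column w, letters move back 1 place in the alphabet, wrapping A→Z: a, z, y, x, w → v.
Putting it together: 486  r  v.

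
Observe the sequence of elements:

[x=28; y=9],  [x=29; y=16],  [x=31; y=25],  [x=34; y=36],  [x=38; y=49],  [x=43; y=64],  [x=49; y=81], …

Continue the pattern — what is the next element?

[x=56; y=100]

X — differences are 1, 2, 3, … (increasing by 1 each time): 28, 29, 31, 34, 38, 43, 49 → 56.
Y: perfect squares: 3², 4², 5², …, so 9, 16, 25, 36, 49, 64, 81 → 100.
Putting it together: [x=56; y=100].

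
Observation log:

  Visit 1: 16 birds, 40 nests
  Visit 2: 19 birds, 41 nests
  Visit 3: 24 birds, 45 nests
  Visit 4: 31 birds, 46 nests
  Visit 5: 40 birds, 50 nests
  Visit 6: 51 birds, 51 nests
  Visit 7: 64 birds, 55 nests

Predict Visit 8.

Birds: 16, 19, 24, 31, 40, 51, 64 → 79 (differences are 3, 5, 7, … (increasing by 2 each time)).
Nests: 40, 41, 45, 46, 50, 51, 55 → 56 (alternating steps +1, +4, +1, +4, …).
Putting it together: 79 birds, 56 nests.

79 birds, 56 nests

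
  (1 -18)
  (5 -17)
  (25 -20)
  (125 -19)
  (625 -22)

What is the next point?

(3125 -21)

For the first value, ×5 each step: 1, 5, 25, 125, 625 → 3125.
Second value: alternating steps +1, −3, +1, −3, …, so -18, -17, -20, -19, -22 → -21.
So the next point is (3125 -21).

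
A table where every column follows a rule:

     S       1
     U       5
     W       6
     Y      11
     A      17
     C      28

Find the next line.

Letter: letters move forward 2 places in the alphabet, wrapping Z→A, so S, U, W, Y, A, C → E.
Second component — each term is the sum of the two before it: 1, 5, 6, 11, 17, 28 → 45.
So the next line is E  45.

E  45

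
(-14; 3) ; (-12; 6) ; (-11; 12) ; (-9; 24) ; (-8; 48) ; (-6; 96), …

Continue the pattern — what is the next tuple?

(-5; 192)

First value goes -14, -12, -11, -9, -8, -6 → -5 (alternating steps +2, +1, +2, +1, …).
For the second value, ×2 each step: 3, 6, 12, 24, 48, 96 → 192.
Putting it together: (-5; 192).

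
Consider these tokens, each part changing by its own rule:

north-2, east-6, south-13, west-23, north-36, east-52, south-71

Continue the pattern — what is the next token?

Direction goes north, east, south, west, north, east, south → west (repeats north → east → south → west).
Second component: 2, 6, 13, 23, 36, 52, 71 → 93 (differences are 4, 7, 10, … (increasing by 3 each time)).
Combining the parts gives west-93.

west-93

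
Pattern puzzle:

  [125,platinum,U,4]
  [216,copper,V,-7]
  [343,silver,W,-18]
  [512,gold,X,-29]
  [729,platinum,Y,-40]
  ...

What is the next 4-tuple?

For the first value, perfect cubes: 5³, 6³, 7³, …: 125, 216, 343, 512, 729 → 1000.
Metal goes platinum, copper, silver, gold, platinum → copper (repeats platinum → copper → silver → gold).
Letter: letters move forward 1 place in the alphabet; U, V, W, X, Y → Z.
For the fourth value, −11 each step: 4, -7, -18, -29, -40 → -51.
Putting it together: [1000,copper,Z,-51].

[1000,copper,Z,-51]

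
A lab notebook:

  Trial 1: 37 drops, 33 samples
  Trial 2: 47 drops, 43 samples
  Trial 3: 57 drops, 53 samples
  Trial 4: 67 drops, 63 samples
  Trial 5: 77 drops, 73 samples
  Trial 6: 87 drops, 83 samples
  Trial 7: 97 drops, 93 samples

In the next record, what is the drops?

Drops — +10 each step: 37, 47, 57, 67, 77, 87, 97 → 107.

107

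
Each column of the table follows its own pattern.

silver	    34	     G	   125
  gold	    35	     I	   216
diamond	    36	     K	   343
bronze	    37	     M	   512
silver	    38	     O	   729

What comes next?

gold  39  Q  1000

Rank goes silver, gold, diamond, bronze, silver → gold (repeats silver → gold → diamond → bronze).
Second component: +1 each step, so 34, 35, 36, 37, 38 → 39.
Letter: G, I, K, M, O → Q (letters move forward 2 places in the alphabet).
Fourth component goes 125, 216, 343, 512, 729 → 1000 (perfect cubes: 5³, 6³, 7³, …).
So the next line is gold  39  Q  1000.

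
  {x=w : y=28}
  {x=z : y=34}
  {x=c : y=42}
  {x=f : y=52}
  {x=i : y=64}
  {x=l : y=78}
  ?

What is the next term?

{x=o : y=94}

For the x, letters move forward 3 places in the alphabet, wrapping Z→A: w, z, c, f, i, l → o.
For the y, differences are 6, 8, 10, … (increasing by 2 each time): 28, 34, 42, 52, 64, 78 → 94.
Combining the parts gives {x=o : y=94}.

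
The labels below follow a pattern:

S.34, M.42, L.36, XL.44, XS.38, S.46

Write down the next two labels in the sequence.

M.40, L.48

Size: repeats S → M → L → XL → XS, so S, M, L, XL, XS, S → M → L.
Second component: alternating steps +8, −6, +8, −6, …; 34, 42, 36, 44, 38, 46 → 40 → 48.
So the next two labels are M.40 and L.48.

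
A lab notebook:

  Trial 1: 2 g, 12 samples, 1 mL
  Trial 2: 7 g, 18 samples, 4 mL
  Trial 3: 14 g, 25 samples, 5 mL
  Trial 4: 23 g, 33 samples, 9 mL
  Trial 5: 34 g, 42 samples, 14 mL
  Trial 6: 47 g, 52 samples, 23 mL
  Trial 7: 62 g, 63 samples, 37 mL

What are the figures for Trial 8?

G goes 2, 7, 14, 23, 34, 47, 62 → 79 (differences are 5, 7, 9, … (increasing by 2 each time)).
Samples: differences are 6, 7, 8, … (increasing by 1 each time), so 12, 18, 25, 33, 42, 52, 63 → 75.
ML goes 1, 4, 5, 9, 14, 23, 37 → 60 (each term is the sum of the two before it).
Combining the parts gives 79 g, 75 samples, 60 mL.

79 g, 75 samples, 60 mL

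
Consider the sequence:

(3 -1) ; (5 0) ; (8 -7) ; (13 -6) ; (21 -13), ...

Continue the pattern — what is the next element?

(34 -12)

First entry goes 3, 5, 8, 13, 21 → 34 (each term is the sum of the two before it).
Second entry goes -1, 0, -7, -6, -13 → -12 (alternating steps +1, −7, +1, −7, …).
So the next element is (34 -12).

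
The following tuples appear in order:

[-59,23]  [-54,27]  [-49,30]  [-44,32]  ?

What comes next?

First coordinate: +5 each step, so -59, -54, -49, -44 → -39.
Second coordinate goes 23, 27, 30, 32 → 33 (differences are 4, 3, 2, … (decreasing by 1 each time)).
Combining the parts gives [-39,33].

[-39,33]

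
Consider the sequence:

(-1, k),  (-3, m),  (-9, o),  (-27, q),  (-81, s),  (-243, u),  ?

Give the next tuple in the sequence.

First part — ×3 each step: -1, -3, -9, -27, -81, -243 → -729.
Letter goes k, m, o, q, s, u → w (letters move forward 2 places in the alphabet).
So the next tuple is (-729, w).

(-729, w)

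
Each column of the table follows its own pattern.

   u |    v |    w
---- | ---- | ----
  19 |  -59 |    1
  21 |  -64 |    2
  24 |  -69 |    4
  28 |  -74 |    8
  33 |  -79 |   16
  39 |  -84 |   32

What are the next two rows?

46  -89  64; 54  -94  128

Column u: differences are 2, 3, 4, … (increasing by 1 each time), so 19, 21, 24, 28, 33, 39 → 46 → 54.
Column v: −5 each step, so -59, -64, -69, -74, -79, -84 → -89 → -94.
Column w: 1, 2, 4, 8, 16, 32 → 64 → 128 (×2 each step).
Putting the parts together: 46  -89  64 and then 54  -94  128.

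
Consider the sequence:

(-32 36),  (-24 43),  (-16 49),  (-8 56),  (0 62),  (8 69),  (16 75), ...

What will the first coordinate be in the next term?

24

First coordinate: +8 each step, so -32, -24, -16, -8, 0, 8, 16 → 24.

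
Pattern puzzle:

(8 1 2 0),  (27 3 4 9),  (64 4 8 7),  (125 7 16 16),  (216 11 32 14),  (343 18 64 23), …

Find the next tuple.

(512 29 128 21)

First component: 8, 27, 64, 125, 216, 343 → 512 (perfect cubes: 2³, 3³, 4³, …).
Second component — each term is the sum of the two before it: 1, 3, 4, 7, 11, 18 → 29.
Third component: ×2 each step, so 2, 4, 8, 16, 32, 64 → 128.
Fourth component: alternating steps +9, −2, +9, −2, …; 0, 9, 7, 16, 14, 23 → 21.
Combining the parts gives (512 29 128 21).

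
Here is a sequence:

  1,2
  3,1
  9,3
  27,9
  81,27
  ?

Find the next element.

For the first entry, ×3 each step: 1, 3, 9, 27, 81 → 243.
Second entry: always the previous value of the first entry, so 2, 1, 3, 9, 27 → 81.
So the next element is 243,81.

243,81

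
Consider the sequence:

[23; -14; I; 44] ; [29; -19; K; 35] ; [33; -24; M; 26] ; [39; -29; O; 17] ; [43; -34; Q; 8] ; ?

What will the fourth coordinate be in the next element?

-1

First coordinate: alternating steps +6, +4, +6, +4, …; 23, 29, 33, 39, 43 → 49.
Second coordinate goes -14, -19, -24, -29, -34 → -39 (−5 each step).
Letter: letters move forward 2 places in the alphabet; I, K, M, O, Q → S.
Fourth coordinate: −9 each step, so 44, 35, 26, 17, 8 → -1.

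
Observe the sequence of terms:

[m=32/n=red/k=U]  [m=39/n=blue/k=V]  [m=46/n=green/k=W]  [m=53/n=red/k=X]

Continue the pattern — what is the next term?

M — +7 each step: 32, 39, 46, 53 → 60.
N: repeats red → blue → green; red, blue, green, red → blue.
K: letters move forward 1 place in the alphabet; U, V, W, X → Y.
So the next term is [m=60/n=blue/k=Y].

[m=60/n=blue/k=Y]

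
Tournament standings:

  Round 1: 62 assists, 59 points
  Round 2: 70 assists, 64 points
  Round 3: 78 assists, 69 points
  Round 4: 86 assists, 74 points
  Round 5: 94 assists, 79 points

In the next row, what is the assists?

Assists: +8 each step; 62, 70, 78, 86, 94 → 102.

102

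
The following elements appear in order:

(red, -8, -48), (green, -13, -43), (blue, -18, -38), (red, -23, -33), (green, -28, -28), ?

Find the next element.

Colour: repeats red → green → blue, so red, green, blue, red, green → blue.
Second part: −5 each step; -8, -13, -18, -23, -28 → -33.
Third part goes -48, -43, -38, -33, -28 → -23 (+5 each step).
So the next element is (blue, -33, -23).

(blue, -33, -23)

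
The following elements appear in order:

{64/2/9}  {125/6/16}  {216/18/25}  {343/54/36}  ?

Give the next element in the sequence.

{512/162/49}

First part: 64, 125, 216, 343 → 512 (perfect cubes: 4³, 5³, 6³, …).
Second part — ×3 each step: 2, 6, 18, 54 → 162.
Third part goes 9, 16, 25, 36 → 49 (perfect squares: 3², 4², 5², …).
So the next element is {512/162/49}.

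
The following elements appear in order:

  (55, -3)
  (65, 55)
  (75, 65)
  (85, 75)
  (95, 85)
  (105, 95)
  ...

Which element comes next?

(115, 105)

First coordinate — +10 each step: 55, 65, 75, 85, 95, 105 → 115.
Second coordinate: always the previous value of the first coordinate, so -3, 55, 65, 75, 85, 95 → 105.
Putting it together: (115, 105).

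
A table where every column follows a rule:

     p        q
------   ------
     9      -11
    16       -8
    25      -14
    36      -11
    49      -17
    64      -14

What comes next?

81  -20

Column p: perfect squares: 3², 4², 5², …, so 9, 16, 25, 36, 49, 64 → 81.
Column q: alternating steps +3, −6, +3, −6, …; -11, -8, -14, -11, -17, -14 → -20.
Putting it together: 81  -20.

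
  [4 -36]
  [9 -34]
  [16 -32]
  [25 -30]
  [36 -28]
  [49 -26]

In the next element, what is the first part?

First part: perfect squares: 2², 3², 4², …, so 4, 9, 16, 25, 36, 49 → 64.
Second part goes -36, -34, -32, -30, -28, -26 → -24 (+2 each step).

64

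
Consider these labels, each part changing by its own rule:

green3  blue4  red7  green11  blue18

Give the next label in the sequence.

Colour: green, blue, red, green, blue → red (repeats green → blue → red).
Second component: 3, 4, 7, 11, 18 → 29 (each term is the sum of the two before it).
So the next label is red29.

red29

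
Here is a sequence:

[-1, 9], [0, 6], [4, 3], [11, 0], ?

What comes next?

First entry: -1, 0, 4, 11 → 21 (differences are 1, 4, 7, … (increasing by 3 each time)).
Second entry: −3 each step; 9, 6, 3, 0 → -3.
Combining the parts gives [21, -3].

[21, -3]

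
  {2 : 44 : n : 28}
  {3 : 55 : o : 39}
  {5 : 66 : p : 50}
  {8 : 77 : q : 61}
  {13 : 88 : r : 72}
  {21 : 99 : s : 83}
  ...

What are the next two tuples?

{34 : 110 : t : 94}, {55 : 121 : u : 105}

For the first part, each term is the sum of the two before it: 2, 3, 5, 8, 13, 21 → 34 → 55.
Second part goes 44, 55, 66, 77, 88, 99 → 110 → 121 (+11 each step).
For the letter, letters move forward 1 place in the alphabet: n, o, p, q, r, s → t → u.
Fourth part — +11 each step: 28, 39, 50, 61, 72, 83 → 94 → 105.
So the next two tuples are {34 : 110 : t : 94} and {55 : 121 : u : 105}.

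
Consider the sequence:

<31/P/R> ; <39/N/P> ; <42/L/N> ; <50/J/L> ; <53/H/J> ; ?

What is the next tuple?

<61/F/H>

First component — alternating steps +8, +3, +8, +3, …: 31, 39, 42, 50, 53 → 61.
First letter goes P, N, L, J, H → F (letters move back 2 places in the alphabet).
Second letter — letters move back 2 places in the alphabet: R, P, N, L, J → H.
Combining the parts gives <61/F/H>.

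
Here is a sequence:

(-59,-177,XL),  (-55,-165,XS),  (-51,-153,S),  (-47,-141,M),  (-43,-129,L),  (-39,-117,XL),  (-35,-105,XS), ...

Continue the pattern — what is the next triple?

First coordinate — +4 each step: -59, -55, -51, -47, -43, -39, -35 → -31.
For the second coordinate, always 3 × the first coordinate: -177, -165, -153, -141, -129, -117, -105 → -93.
Size — repeats XL → XS → S → M → L: XL, XS, S, M, L, XL, XS → S.
Combining the parts gives (-31,-93,S).

(-31,-93,S)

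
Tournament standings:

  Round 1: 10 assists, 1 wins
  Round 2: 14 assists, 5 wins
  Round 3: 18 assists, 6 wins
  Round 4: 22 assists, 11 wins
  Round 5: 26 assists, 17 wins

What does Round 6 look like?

Assists: +4 each step, so 10, 14, 18, 22, 26 → 30.
Wins goes 1, 5, 6, 11, 17 → 28 (each term is the sum of the two before it).
Putting it together: 30 assists, 28 wins.

30 assists, 28 wins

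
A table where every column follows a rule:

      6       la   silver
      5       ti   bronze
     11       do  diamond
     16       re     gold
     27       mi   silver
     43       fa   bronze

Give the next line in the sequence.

First component — each term is the sum of the two before it: 6, 5, 11, 16, 27, 43 → 70.
Note: la, ti, do, re, mi, fa → sol (runs through the solfège scale do→ti).
Rank: silver, bronze, diamond, gold, silver, bronze → diamond (repeats silver → bronze → diamond → gold).
So the next line is 70  sol  diamond.

70  sol  diamond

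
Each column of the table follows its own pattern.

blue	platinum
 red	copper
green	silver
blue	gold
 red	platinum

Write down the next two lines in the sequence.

Colour: repeats blue → red → green, so blue, red, green, blue, red → green → blue.
Metal: platinum, copper, silver, gold, platinum → copper → silver (repeats platinum → copper → silver → gold).
Putting the parts together: green  copper and then blue  silver.

green  copper; blue  silver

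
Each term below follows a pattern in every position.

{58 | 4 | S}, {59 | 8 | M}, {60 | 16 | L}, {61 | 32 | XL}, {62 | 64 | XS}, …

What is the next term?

{63 | 128 | S}

First component: +1 each step, so 58, 59, 60, 61, 62 → 63.
Second component: ×2 each step, so 4, 8, 16, 32, 64 → 128.
Size: S, M, L, XL, XS → S (runs through clothing sizes XS→XL).
So the next term is {63 | 128 | S}.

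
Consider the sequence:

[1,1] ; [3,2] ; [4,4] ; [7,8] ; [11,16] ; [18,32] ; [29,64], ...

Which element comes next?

[47,128]

For the first value, each term is the sum of the two before it: 1, 3, 4, 7, 11, 18, 29 → 47.
Second value: 1, 2, 4, 8, 16, 32, 64 → 128 (×2 each step).
So the next element is [47,128].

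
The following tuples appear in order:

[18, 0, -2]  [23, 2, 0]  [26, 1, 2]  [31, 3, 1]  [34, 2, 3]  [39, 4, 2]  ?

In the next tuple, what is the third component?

First component — alternating steps +5, +3, +5, +3, …: 18, 23, 26, 31, 34, 39 → 42.
Second component: 0, 2, 1, 3, 2, 4 → 3 (alternating steps +2, −1, +2, −1, …).
Third component: always the previous value of the second component, so -2, 0, 2, 1, 3, 2 → 4.

4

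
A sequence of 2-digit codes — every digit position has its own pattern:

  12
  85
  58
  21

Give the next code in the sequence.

94

For the first digit, −3 each step, mod 10: 1, 8, 5, 2 → 9.
Second digit: +3 each step, mod 10, so 2, 5, 8, 1 → 4.
Combining the parts gives 94.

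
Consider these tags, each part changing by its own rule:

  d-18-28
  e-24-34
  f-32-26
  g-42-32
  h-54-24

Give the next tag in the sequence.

Letter goes d, e, f, g, h → i (letters move forward 1 place in the alphabet).
For the second component, differences are 6, 8, 10, … (increasing by 2 each time): 18, 24, 32, 42, 54 → 68.
Third component: 28, 34, 26, 32, 24 → 30 (alternating steps +6, −8, +6, −8, …).
Putting it together: i-68-30.

i-68-30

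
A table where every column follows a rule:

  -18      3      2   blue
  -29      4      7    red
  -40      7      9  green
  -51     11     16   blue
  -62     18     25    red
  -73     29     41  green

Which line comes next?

For the first component, −11 each step: -18, -29, -40, -51, -62, -73 → -84.
Second component — each term is the sum of the two before it: 3, 4, 7, 11, 18, 29 → 47.
Third component: each term is the sum of the two before it; 2, 7, 9, 16, 25, 41 → 66.
Colour goes blue, red, green, blue, red, green → blue (repeats blue → red → green).
Combining the parts gives -84  47  66  blue.

-84  47  66  blue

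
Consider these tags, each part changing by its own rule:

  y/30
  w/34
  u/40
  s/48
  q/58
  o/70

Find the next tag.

Letter goes y, w, u, s, q, o → m (letters move back 2 places in the alphabet).
Second component — differences are 4, 6, 8, … (increasing by 2 each time): 30, 34, 40, 48, 58, 70 → 84.
Combining the parts gives m/84.

m/84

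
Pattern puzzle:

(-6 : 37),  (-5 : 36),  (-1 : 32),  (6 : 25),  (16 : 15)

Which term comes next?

First part: -6, -5, -1, 6, 16 → 29 (differences are 1, 4, 7, … (increasing by 3 each time)).
Second part: together with the first part always sums to 31, so 37, 36, 32, 25, 15 → 2.
So the next term is (29 : 2).

(29 : 2)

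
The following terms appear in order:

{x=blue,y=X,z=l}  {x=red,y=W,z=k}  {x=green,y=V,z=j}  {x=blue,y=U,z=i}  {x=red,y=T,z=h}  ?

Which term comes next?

X goes blue, red, green, blue, red → green (repeats blue → red → green).
For the y, letters move back 1 place in the alphabet: X, W, V, U, T → S.
Z: letters move back 1 place in the alphabet, so l, k, j, i, h → g.
So the next term is {x=green,y=S,z=g}.

{x=green,y=S,z=g}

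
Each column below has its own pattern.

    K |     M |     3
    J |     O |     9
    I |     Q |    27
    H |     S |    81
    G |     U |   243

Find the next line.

First letter goes K, J, I, H, G → F (letters move back 1 place in the alphabet).
Second letter: letters move forward 2 places in the alphabet; M, O, Q, S, U → W.
Third component — ×3 each step: 3, 9, 27, 81, 243 → 729.
Combining the parts gives F  W  729.

F  W  729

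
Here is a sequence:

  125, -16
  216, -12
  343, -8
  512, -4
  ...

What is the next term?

729, 0

First entry — perfect cubes: 5³, 6³, 7³, …: 125, 216, 343, 512 → 729.
Second entry — +4 each step: -16, -12, -8, -4 → 0.
So the next term is 729, 0.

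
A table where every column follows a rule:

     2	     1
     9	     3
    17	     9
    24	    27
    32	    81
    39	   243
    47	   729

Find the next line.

54  2187

First component: 2, 9, 17, 24, 32, 39, 47 → 54 (alternating steps +7, +8, +7, +8, …).
Second component: ×3 each step, so 1, 3, 9, 27, 81, 243, 729 → 2187.
Putting it together: 54  2187.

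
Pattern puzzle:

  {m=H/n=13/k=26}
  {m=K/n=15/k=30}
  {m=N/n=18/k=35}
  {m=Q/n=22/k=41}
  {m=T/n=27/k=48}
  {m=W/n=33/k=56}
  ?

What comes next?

{m=Z/n=40/k=65}

M: letters move forward 3 places in the alphabet; H, K, N, Q, T, W → Z.
N — differences are 2, 3, 4, … (increasing by 1 each time): 13, 15, 18, 22, 27, 33 → 40.
For the k, differences are 4, 5, 6, … (increasing by 1 each time): 26, 30, 35, 41, 48, 56 → 65.
Putting it together: {m=Z/n=40/k=65}.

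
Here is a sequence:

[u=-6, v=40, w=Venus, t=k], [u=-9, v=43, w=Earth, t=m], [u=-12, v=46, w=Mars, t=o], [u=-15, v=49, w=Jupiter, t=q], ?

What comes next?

U: -6, -9, -12, -15 → -18 (−3 each step).
V goes 40, 43, 46, 49 → 52 (together with the u always sums to 34).
W — runs through the planets Mercury→Neptune: Venus, Earth, Mars, Jupiter → Saturn.
T: k, m, o, q → s (letters move forward 2 places in the alphabet).
Putting it together: [u=-18, v=52, w=Saturn, t=s].

[u=-18, v=52, w=Saturn, t=s]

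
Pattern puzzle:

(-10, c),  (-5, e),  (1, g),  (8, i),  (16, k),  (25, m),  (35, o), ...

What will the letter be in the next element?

q

Letter: c, e, g, i, k, m, o → q (letters move forward 2 places in the alphabet).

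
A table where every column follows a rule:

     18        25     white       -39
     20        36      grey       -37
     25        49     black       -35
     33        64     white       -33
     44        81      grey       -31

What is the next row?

58  100  black  -29

For the first component, differences are 2, 5, 8, … (increasing by 3 each time): 18, 20, 25, 33, 44 → 58.
Second component: perfect squares: 5², 6², 7², …; 25, 36, 49, 64, 81 → 100.
Shade — repeats white → grey → black: white, grey, black, white, grey → black.
Fourth component: -39, -37, -35, -33, -31 → -29 (+2 each step).
Putting it together: 58  100  black  -29.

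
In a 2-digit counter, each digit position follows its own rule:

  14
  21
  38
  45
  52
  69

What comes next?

76

For the first digit, +1 each step, mod 10: 1, 2, 3, 4, 5, 6 → 7.
Second digit: 4, 1, 8, 5, 2, 9 → 6 (−3 each step, mod 10).
So the next label is 76.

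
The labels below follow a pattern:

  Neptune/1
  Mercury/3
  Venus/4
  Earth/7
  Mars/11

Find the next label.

Jupiter/18

Planet: runs through the planets Mercury→Neptune; Neptune, Mercury, Venus, Earth, Mars → Jupiter.
Second component: each term is the sum of the two before it, so 1, 3, 4, 7, 11 → 18.
Putting it together: Jupiter/18.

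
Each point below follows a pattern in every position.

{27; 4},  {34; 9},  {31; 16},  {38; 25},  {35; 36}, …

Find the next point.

For the first coordinate, alternating steps +7, −3, +7, −3, …: 27, 34, 31, 38, 35 → 42.
Second coordinate: 4, 9, 16, 25, 36 → 49 (perfect squares: 2², 3², 4², …).
Putting it together: {42; 49}.

{42; 49}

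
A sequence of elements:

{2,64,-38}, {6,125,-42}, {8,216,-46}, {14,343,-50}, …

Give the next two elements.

First component — each term is the sum of the two before it: 2, 6, 8, 14 → 22 → 36.
For the second component, perfect cubes: 4³, 5³, 6³, …: 64, 125, 216, 343 → 512 → 729.
For the third component, −4 each step: -38, -42, -46, -50 → -54 → -58.
So the next two elements are {22,512,-54} and {36,729,-58}.

{22,512,-54}, {36,729,-58}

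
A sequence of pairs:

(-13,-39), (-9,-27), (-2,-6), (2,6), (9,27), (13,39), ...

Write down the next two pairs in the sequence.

(20,60), (24,72)

First coordinate: alternating steps +4, +7, +4, +7, …; -13, -9, -2, 2, 9, 13 → 20 → 24.
For the second coordinate, always 3 × the first coordinate: -39, -27, -6, 6, 27, 39 → 60 → 72.
So the next two pairs are (20,60) and (24,72).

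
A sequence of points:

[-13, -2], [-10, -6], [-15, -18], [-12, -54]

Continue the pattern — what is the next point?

First coordinate — alternating steps +3, −5, +3, −5, …: -13, -10, -15, -12 → -17.
Second coordinate goes -2, -6, -18, -54 → -162 (×3 each step).
So the next point is [-17, -162].

[-17, -162]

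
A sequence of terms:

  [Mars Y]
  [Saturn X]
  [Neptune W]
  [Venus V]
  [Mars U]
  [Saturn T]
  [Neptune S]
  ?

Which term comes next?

Planet: repeats Mars → Saturn → Neptune → Venus; Mars, Saturn, Neptune, Venus, Mars, Saturn, Neptune → Venus.
Letter: letters move back 1 place in the alphabet, so Y, X, W, V, U, T, S → R.
Putting it together: [Venus R].

[Venus R]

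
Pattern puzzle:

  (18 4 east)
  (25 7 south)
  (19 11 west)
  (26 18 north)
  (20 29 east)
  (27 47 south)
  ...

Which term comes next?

First part: 18, 25, 19, 26, 20, 27 → 21 (alternating steps +7, −6, +7, −6, …).
Second part — each term is the sum of the two before it: 4, 7, 11, 18, 29, 47 → 76.
Direction — repeats east → south → west → north: east, south, west, north, east, south → west.
Putting it together: (21 76 west).

(21 76 west)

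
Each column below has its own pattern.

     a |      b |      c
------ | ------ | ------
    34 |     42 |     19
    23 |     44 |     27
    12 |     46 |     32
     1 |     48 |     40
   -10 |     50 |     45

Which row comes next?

Column a — −11 each step: 34, 23, 12, 1, -10 → -21.
Column b goes 42, 44, 46, 48, 50 → 52 (+2 each step).
Column c: 19, 27, 32, 40, 45 → 53 (alternating steps +8, +5, +8, +5, …).
Combining the parts gives -21  52  53.

-21  52  53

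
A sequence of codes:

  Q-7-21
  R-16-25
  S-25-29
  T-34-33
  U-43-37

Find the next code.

V-52-41

Letter goes Q, R, S, T, U → V (letters move forward 1 place in the alphabet).
Second component goes 7, 16, 25, 34, 43 → 52 (+9 each step).
Third component: 21, 25, 29, 33, 37 → 41 (+4 each step).
So the next code is V-52-41.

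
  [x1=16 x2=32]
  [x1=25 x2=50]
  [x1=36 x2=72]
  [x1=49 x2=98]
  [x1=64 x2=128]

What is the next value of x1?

81

X1 goes 16, 25, 36, 49, 64 → 81 (perfect squares: 4², 5², 6², …).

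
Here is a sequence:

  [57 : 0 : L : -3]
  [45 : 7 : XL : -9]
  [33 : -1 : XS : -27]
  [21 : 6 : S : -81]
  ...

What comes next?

First value — −12 each step: 57, 45, 33, 21 → 9.
Second value: alternating steps +7, −8, +7, −8, …, so 0, 7, -1, 6 → -2.
Size: runs through clothing sizes XS→XL; L, XL, XS, S → M.
Fourth value: ×3 each step; -3, -9, -27, -81 → -243.
Combining the parts gives [9 : -2 : M : -243].

[9 : -2 : M : -243]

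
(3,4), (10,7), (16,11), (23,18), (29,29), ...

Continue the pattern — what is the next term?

(36,47)

First slot: 3, 10, 16, 23, 29 → 36 (alternating steps +7, +6, +7, +6, …).
Second slot: each term is the sum of the two before it; 4, 7, 11, 18, 29 → 47.
Putting it together: (36,47).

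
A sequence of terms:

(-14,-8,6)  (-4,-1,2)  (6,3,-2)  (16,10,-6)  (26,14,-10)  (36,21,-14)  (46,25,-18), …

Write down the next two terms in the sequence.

(56,32,-22), (66,36,-26)

First entry: +10 each step, so -14, -4, 6, 16, 26, 36, 46 → 56 → 66.
Second entry: -8, -1, 3, 10, 14, 21, 25 → 32 → 36 (alternating steps +7, +4, +7, +4, …).
Third entry: −4 each step; 6, 2, -2, -6, -10, -14, -18 → -22 → -26.
So the next two terms are (56,32,-22) and (66,36,-26).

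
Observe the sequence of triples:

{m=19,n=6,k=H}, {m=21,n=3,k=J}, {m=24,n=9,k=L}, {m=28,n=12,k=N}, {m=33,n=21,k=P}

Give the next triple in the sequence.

{m=39,n=33,k=R}

For the m, differences are 2, 3, 4, … (increasing by 1 each time): 19, 21, 24, 28, 33 → 39.
N: each term is the sum of the two before it; 6, 3, 9, 12, 21 → 33.
K: H, J, L, N, P → R (letters move forward 2 places in the alphabet).
Combining the parts gives {m=39,n=33,k=R}.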